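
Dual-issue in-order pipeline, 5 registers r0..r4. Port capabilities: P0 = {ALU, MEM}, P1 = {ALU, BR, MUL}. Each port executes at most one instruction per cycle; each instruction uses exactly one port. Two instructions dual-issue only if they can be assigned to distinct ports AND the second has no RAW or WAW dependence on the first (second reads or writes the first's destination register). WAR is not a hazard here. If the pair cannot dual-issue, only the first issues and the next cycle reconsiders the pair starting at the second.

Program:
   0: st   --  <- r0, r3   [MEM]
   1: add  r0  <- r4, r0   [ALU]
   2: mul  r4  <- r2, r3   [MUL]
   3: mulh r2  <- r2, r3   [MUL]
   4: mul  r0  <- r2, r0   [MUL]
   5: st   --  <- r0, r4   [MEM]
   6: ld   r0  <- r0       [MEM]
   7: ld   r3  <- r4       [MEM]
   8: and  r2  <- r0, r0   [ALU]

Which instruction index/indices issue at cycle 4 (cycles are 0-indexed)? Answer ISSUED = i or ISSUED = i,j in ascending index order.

ISSUED = 5

  cy0 -> i0&i1 (st.MEM+add.ALU) pair
  cy1 -> i2 (mul.MUL) no-port MUL/MUL
  cy2 -> i3 (mulh.MUL) no-port MUL/MUL
  cy3 -> i4 (mul.MUL) RAW r0
  cy4 -> i5 (st.MEM) no-port MEM/MEM
  cy5 -> i6 (ld.MEM) no-port MEM/MEM
  cy6 -> i7&i8 (ld.MEM+and.ALU) pair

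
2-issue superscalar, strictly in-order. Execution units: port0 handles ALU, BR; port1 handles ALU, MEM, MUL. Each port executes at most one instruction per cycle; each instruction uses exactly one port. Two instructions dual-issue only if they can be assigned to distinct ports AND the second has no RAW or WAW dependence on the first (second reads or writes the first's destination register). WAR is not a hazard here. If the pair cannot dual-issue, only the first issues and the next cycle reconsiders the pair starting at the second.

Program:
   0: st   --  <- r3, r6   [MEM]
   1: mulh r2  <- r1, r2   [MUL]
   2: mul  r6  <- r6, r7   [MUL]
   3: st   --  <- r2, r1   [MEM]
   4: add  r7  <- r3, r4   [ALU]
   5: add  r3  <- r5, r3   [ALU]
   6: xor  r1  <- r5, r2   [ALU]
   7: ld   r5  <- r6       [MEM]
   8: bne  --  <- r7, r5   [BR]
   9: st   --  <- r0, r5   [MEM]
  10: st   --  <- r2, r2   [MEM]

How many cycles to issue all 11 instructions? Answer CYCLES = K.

  cy0 -> i0 (st) no-port MEM/MUL
  cy1 -> i1 (mulh) no-port MUL/MUL
  cy2 -> i2 (mul) no-port MUL/MEM
  cy3 -> i3,i4 (st;add) 2-wide
  cy4 -> i5,i6 (add;xor) 2-wide
  cy5 -> i7 (ld) RAW r5
  cy6 -> i8,i9 (bne;st) 2-wide
  cy7 -> i10 (st) tail

CYCLES = 8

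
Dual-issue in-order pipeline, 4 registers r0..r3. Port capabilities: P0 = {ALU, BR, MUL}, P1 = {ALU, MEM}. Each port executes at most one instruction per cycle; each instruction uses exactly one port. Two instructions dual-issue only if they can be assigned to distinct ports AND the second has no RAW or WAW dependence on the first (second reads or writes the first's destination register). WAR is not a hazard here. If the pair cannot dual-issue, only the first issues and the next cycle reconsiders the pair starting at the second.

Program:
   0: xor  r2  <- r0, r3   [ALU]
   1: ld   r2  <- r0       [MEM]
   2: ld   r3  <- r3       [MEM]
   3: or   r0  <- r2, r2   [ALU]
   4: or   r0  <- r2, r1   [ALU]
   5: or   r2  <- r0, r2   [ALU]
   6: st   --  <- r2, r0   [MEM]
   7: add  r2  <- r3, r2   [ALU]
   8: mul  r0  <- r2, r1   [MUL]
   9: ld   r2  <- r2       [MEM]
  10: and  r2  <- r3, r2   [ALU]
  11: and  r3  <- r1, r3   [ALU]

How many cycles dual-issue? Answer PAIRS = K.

t=0 i0:xor.ALU ; WAW r2
t=1 i1:ld.MEM ; no-port MEM/MEM
t=2 i2,i3:ld.MEM;or.ALU ; dual
t=3 i4:or.ALU ; RAW r0
t=4 i5:or.ALU ; RAW r2
t=5 i6,i7:st.MEM;add.ALU ; dual
t=6 i8,i9:mul.MUL;ld.MEM ; dual
t=7 i10,i11:and.ALU;and.ALU ; dual

PAIRS = 4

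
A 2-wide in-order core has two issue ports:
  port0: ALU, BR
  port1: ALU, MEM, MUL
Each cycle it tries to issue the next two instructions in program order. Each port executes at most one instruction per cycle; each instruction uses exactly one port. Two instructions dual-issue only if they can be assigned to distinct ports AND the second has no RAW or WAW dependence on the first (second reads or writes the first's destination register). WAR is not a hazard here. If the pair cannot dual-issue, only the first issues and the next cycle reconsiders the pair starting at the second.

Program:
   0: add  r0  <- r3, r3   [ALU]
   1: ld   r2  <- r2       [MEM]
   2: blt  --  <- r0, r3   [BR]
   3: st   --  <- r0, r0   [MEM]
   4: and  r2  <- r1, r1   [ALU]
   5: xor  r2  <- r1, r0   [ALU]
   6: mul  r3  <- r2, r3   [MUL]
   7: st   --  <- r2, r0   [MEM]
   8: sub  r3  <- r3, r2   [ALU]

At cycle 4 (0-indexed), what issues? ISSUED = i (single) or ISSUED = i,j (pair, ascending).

ISSUED = 6

t=0 i0+i1:add+ld ; pair
t=1 i2+i3:blt+st ; pair
t=2 i4:and ; WAW r2
t=3 i5:xor ; RAW r2
t=4 i6:mul ; no-port MUL/MEM
t=5 i7+i8:st+sub ; pair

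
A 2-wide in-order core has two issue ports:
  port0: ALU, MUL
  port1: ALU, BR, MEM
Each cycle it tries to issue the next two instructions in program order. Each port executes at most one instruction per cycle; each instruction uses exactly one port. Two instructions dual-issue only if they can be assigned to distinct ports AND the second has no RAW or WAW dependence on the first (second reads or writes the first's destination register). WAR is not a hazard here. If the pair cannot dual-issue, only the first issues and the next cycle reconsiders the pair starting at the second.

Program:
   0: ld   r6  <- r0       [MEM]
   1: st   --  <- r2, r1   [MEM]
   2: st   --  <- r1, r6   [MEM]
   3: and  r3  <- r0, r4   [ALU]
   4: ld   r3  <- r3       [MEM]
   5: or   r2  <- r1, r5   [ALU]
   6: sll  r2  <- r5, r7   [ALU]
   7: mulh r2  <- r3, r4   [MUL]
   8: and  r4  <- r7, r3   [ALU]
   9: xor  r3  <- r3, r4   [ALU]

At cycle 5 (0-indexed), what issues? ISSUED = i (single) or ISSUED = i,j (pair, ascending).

[0] i0  ld.MEM  -- no-port MEM/MEM
[1] i1  st.MEM  -- no-port MEM/MEM
[2] i2/i3  st.MEM+and.ALU  -- dual
[3] i4/i5  ld.MEM+or.ALU  -- dual
[4] i6  sll.ALU  -- WAW r2
[5] i7/i8  mulh.MUL+and.ALU  -- dual
[6] i9  xor.ALU  -- tail

ISSUED = 7,8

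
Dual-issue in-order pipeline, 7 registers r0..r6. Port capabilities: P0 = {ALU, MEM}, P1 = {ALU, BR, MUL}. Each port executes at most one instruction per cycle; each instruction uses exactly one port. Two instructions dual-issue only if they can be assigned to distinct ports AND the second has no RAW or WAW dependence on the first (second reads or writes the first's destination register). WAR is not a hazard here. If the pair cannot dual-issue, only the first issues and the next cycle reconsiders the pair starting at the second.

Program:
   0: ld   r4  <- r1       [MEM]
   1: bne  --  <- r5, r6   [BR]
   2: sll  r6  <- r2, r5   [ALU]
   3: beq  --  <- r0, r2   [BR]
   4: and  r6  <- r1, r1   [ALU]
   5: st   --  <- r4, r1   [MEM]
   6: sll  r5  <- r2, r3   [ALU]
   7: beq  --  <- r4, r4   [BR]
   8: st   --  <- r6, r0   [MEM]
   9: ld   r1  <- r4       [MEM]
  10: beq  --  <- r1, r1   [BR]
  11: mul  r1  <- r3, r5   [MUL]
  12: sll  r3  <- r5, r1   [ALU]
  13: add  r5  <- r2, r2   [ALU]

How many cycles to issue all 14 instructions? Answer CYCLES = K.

CYCLES = 9

#0 head=0: ld.MEM bne.BR i0,i1 dual
#1 head=2: sll.ALU beq.BR i2,i3 dual
#2 head=4: and.ALU st.MEM i4,i5 dual
#3 head=6: sll.ALU beq.BR i6,i7 dual
#4 head=8: st.MEM i8 no-port MEM/MEM
#5 head=9: ld.MEM i9 RAW r1
#6 head=10: beq.BR i10 no-port BR/MUL
#7 head=11: mul.MUL i11 RAW r1
#8 head=12: sll.ALU add.ALU i12,i13 dual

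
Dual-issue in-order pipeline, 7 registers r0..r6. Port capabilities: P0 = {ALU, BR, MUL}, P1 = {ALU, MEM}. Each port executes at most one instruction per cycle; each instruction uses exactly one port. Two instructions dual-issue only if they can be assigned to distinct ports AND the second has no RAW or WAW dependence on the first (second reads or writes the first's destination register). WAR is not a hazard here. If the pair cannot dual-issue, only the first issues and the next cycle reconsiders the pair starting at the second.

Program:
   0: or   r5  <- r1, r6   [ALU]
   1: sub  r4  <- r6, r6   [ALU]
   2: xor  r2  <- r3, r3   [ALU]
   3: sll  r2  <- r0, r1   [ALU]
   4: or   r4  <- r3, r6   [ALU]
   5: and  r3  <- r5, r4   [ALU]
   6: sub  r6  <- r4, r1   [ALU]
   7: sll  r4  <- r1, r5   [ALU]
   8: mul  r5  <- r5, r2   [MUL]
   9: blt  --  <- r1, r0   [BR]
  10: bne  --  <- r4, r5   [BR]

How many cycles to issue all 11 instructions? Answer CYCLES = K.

[0] i0,i1  or/sub  -- dual
[1] i2  xor  -- WAW r2
[2] i3,i4  sll/or  -- dual
[3] i5,i6  and/sub  -- dual
[4] i7,i8  sll/mul  -- dual
[5] i9  blt  -- no-port BR/BR
[6] i10  bne  -- tail

CYCLES = 7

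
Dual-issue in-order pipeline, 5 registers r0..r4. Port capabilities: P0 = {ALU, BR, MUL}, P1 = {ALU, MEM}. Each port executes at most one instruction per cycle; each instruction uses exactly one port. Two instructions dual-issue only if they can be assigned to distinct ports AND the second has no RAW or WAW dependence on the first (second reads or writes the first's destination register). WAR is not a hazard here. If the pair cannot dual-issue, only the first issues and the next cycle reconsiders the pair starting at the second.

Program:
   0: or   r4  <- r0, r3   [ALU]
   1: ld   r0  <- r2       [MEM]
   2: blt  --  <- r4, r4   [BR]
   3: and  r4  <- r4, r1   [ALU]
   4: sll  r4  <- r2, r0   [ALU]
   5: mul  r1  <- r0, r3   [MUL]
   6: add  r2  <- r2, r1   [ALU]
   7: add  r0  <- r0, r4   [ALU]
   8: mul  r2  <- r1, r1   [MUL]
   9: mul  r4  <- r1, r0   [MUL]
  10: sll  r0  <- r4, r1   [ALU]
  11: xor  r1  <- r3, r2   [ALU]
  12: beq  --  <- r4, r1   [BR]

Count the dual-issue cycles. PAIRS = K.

0. or.ALU ld.MEM @i0+i1  | pair
1. blt.BR and.ALU @i2+i3  | pair
2. sll.ALU mul.MUL @i4+i5  | pair
3. add.ALU add.ALU @i6+i7  | pair
4. mul.MUL @i8  | no-port MUL/MUL
5. mul.MUL @i9  | RAW r4
6. sll.ALU xor.ALU @i10+i11  | pair
7. beq.BR @i12  | tail

PAIRS = 5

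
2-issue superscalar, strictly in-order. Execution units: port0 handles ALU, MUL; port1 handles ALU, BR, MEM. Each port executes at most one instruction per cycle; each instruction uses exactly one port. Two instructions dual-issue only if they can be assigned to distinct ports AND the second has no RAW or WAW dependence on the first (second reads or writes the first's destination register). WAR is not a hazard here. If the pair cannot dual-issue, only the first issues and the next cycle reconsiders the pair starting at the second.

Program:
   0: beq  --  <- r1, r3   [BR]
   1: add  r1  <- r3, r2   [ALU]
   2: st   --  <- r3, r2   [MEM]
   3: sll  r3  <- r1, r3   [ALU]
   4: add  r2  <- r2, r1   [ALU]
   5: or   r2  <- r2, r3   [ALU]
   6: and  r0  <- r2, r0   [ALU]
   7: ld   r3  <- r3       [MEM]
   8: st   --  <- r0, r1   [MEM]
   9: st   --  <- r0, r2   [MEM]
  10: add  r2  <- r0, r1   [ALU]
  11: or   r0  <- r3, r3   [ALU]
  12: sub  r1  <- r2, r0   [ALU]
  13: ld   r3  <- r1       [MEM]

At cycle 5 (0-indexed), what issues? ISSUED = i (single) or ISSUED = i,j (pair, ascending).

0. beq add @i0/i1  | 2-wide
1. st sll @i2/i3  | 2-wide
2. add @i4  | RAW+WAW r2
3. or @i5  | RAW r2
4. and ld @i6/i7  | 2-wide
5. st @i8  | no-port MEM/MEM
6. st add @i9/i10  | 2-wide
7. or @i11  | RAW r0
8. sub @i12  | RAW r1
9. ld @i13  | tail

ISSUED = 8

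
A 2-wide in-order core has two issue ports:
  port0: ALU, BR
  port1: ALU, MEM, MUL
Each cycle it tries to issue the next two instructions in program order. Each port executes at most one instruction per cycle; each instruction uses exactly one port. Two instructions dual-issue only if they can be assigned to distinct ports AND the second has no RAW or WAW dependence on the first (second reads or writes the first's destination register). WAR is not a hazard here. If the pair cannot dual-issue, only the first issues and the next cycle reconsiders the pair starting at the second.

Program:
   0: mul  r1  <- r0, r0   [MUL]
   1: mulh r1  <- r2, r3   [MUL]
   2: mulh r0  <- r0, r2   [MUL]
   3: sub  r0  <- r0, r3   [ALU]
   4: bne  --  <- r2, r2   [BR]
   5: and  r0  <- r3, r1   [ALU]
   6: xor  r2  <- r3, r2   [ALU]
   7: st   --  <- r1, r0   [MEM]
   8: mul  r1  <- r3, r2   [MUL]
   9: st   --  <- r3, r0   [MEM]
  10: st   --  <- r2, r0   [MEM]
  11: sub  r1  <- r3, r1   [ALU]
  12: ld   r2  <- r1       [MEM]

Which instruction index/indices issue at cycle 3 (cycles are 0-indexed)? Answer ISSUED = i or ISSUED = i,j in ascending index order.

#0 head=0: mul.MUL i0 no-port MUL/MUL
#1 head=1: mulh.MUL i1 no-port MUL/MUL
#2 head=2: mulh.MUL i2 RAW+WAW r0
#3 head=3: sub.ALU/bne.BR i3/i4 dual
#4 head=5: and.ALU/xor.ALU i5/i6 dual
#5 head=7: st.MEM i7 no-port MEM/MUL
#6 head=8: mul.MUL i8 no-port MUL/MEM
#7 head=9: st.MEM i9 no-port MEM/MEM
#8 head=10: st.MEM/sub.ALU i10/i11 dual
#9 head=12: ld.MEM i12 tail

ISSUED = 3,4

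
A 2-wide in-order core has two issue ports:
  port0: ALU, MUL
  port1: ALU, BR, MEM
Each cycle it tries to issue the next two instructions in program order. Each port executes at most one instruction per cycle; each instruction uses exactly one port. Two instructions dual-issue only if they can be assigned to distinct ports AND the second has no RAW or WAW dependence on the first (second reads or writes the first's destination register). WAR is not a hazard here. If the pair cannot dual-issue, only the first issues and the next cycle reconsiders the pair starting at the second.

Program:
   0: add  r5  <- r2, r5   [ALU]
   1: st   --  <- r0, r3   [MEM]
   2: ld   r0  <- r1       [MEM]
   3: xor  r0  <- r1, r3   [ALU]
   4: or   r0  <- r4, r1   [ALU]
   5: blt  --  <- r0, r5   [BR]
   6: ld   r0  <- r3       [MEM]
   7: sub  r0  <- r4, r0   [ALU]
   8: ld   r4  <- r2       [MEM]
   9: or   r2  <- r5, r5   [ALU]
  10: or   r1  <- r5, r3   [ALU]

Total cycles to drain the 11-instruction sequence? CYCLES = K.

CYCLES = 8

  cy0 -> i0,i1 (add.ALU;st.MEM) pair
  cy1 -> i2 (ld.MEM) WAW r0
  cy2 -> i3 (xor.ALU) WAW r0
  cy3 -> i4 (or.ALU) RAW r0
  cy4 -> i5 (blt.BR) no-port BR/MEM
  cy5 -> i6 (ld.MEM) RAW+WAW r0
  cy6 -> i7,i8 (sub.ALU;ld.MEM) pair
  cy7 -> i9,i10 (or.ALU;or.ALU) pair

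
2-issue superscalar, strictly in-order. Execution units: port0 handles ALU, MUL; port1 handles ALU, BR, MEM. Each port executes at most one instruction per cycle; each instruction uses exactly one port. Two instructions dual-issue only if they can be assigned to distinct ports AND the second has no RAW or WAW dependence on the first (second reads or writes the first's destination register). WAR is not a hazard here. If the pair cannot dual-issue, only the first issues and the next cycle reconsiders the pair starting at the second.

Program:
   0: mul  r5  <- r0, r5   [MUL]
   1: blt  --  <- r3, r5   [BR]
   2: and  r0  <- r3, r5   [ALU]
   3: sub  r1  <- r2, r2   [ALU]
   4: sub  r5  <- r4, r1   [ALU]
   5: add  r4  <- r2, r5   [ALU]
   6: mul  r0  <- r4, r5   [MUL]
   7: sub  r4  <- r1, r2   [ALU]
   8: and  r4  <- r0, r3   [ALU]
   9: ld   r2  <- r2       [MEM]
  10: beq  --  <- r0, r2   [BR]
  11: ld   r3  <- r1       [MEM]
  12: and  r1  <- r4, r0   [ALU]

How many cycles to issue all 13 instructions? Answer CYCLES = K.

  cy0 -> i0 (mul.MUL) RAW r5
  cy1 -> i1/i2 (blt.BR+and.ALU) dual
  cy2 -> i3 (sub.ALU) RAW r1
  cy3 -> i4 (sub.ALU) RAW r5
  cy4 -> i5 (add.ALU) RAW r4
  cy5 -> i6/i7 (mul.MUL+sub.ALU) dual
  cy6 -> i8/i9 (and.ALU+ld.MEM) dual
  cy7 -> i10 (beq.BR) no-port BR/MEM
  cy8 -> i11/i12 (ld.MEM+and.ALU) dual

CYCLES = 9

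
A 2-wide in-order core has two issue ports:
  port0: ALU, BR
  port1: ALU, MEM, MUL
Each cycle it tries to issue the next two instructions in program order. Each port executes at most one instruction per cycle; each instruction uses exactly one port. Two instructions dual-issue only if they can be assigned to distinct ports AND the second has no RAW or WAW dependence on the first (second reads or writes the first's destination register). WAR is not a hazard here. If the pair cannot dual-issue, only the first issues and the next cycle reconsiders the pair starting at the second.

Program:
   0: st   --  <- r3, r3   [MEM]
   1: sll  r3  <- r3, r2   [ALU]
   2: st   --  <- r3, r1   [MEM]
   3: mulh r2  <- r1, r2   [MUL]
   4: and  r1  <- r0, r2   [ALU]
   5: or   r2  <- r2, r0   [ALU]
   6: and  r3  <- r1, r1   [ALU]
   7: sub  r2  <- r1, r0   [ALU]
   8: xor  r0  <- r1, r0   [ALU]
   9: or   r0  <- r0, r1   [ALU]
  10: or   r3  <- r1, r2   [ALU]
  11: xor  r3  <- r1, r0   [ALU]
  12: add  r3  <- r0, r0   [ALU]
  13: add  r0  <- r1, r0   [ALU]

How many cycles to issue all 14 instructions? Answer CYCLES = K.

[0] i0+i1  st/sll  -- 2-wide
[1] i2  st  -- no-port MEM/MUL
[2] i3  mulh  -- RAW r2
[3] i4+i5  and/or  -- 2-wide
[4] i6+i7  and/sub  -- 2-wide
[5] i8  xor  -- RAW+WAW r0
[6] i9+i10  or/or  -- 2-wide
[7] i11  xor  -- WAW r3
[8] i12+i13  add/add  -- 2-wide

CYCLES = 9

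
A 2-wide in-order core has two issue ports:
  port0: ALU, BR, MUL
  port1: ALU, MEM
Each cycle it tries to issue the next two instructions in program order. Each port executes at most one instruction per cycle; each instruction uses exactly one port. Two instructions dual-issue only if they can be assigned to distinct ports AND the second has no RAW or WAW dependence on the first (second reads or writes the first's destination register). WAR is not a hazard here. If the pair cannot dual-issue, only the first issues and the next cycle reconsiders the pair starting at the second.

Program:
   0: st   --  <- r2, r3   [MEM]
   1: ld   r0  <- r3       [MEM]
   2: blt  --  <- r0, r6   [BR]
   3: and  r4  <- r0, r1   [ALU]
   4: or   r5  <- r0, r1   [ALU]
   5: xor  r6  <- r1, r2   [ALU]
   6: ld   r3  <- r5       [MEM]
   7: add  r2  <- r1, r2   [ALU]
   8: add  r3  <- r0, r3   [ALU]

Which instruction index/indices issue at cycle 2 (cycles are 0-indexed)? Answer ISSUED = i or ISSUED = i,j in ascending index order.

ISSUED = 2,3

c0: i0 st.MEM  no-port MEM/MEM
c1: i1 ld.MEM  RAW r0
c2: i2+i3 blt.BR and.ALU  2-wide
c3: i4+i5 or.ALU xor.ALU  2-wide
c4: i6+i7 ld.MEM add.ALU  2-wide
c5: i8 add.ALU  tail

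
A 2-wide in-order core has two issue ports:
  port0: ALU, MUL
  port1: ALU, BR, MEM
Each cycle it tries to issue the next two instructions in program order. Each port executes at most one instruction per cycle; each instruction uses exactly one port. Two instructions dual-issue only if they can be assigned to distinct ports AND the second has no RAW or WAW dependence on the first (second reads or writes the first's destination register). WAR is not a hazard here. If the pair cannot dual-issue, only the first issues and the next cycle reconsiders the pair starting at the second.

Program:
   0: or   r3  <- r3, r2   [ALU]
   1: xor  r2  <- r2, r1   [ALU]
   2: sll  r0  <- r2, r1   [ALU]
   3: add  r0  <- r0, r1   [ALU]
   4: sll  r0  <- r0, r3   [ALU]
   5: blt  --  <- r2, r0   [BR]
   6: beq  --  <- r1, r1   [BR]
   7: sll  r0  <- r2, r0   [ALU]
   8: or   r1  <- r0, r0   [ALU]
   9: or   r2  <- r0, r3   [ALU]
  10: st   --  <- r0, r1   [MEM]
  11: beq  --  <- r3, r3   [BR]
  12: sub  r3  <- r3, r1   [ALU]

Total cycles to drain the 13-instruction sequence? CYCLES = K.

CYCLES = 9

[0] i0/i1  or+xor  -- 2-wide
[1] i2  sll  -- RAW+WAW r0
[2] i3  add  -- RAW+WAW r0
[3] i4  sll  -- RAW r0
[4] i5  blt  -- no-port BR/BR
[5] i6/i7  beq+sll  -- 2-wide
[6] i8/i9  or+or  -- 2-wide
[7] i10  st  -- no-port MEM/BR
[8] i11/i12  beq+sub  -- 2-wide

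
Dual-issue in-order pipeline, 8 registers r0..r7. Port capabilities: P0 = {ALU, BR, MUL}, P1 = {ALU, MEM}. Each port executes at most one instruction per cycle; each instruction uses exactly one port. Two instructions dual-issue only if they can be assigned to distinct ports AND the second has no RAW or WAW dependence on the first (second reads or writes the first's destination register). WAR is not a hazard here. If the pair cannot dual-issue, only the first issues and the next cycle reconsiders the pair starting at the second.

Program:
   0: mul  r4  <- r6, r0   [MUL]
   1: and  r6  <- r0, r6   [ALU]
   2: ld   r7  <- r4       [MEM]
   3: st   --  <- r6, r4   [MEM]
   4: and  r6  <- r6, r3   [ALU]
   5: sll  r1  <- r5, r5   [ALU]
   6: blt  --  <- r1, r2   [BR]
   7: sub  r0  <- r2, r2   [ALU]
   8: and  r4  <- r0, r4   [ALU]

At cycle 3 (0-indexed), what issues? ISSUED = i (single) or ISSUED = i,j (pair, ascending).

c0: i0/i1 mul/and  2-wide
c1: i2 ld  no-port MEM/MEM
c2: i3/i4 st/and  2-wide
c3: i5 sll  RAW r1
c4: i6/i7 blt/sub  2-wide
c5: i8 and  tail

ISSUED = 5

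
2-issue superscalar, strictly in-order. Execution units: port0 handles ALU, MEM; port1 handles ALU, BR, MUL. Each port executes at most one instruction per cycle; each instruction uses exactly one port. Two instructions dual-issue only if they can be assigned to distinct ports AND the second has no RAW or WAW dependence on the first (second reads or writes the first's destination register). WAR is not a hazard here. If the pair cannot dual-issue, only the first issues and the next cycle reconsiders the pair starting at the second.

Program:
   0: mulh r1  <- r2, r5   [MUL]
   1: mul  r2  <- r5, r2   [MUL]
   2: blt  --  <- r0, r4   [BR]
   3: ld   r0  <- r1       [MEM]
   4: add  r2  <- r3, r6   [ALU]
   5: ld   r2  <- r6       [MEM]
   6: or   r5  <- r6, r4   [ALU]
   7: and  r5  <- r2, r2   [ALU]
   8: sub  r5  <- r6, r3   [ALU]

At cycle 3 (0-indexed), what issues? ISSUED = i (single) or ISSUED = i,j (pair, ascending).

ISSUED = 4

c0: i0 mulh  no-port MUL/MUL
c1: i1 mul  no-port MUL/BR
c2: i2+i3 blt;ld  dual
c3: i4 add  WAW r2
c4: i5+i6 ld;or  dual
c5: i7 and  WAW r5
c6: i8 sub  tail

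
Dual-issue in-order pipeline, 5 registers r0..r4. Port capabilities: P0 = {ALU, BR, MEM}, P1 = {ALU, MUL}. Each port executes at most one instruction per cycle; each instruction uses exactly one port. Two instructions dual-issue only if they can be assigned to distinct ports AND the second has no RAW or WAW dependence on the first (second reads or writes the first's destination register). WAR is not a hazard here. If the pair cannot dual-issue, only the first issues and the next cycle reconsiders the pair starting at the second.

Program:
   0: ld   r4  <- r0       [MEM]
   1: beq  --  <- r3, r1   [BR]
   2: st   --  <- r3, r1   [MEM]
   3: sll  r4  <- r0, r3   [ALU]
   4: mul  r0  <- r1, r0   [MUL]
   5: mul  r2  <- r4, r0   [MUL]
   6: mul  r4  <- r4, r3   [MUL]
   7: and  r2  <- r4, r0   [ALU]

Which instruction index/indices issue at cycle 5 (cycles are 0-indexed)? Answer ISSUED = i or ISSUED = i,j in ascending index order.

[0] i0  ld  -- no-port MEM/BR
[1] i1  beq  -- no-port BR/MEM
[2] i2+i3  st+sll  -- pair
[3] i4  mul  -- no-port MUL/MUL
[4] i5  mul  -- no-port MUL/MUL
[5] i6  mul  -- RAW r4
[6] i7  and  -- tail

ISSUED = 6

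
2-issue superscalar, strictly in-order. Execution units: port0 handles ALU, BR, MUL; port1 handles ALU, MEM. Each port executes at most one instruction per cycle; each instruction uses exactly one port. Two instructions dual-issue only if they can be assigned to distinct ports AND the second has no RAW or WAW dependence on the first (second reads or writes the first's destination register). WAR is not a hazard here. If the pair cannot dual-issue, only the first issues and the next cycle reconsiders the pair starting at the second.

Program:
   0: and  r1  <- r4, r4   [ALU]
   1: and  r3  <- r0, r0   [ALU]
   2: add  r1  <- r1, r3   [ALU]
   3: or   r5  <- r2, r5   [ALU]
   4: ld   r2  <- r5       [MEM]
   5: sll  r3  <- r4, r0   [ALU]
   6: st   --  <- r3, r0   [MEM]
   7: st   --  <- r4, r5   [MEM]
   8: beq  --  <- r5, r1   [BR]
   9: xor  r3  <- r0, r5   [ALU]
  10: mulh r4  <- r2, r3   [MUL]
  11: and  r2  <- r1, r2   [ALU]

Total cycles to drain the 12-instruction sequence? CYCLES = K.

CYCLES = 7

c0: i0+i1 and.ALU;and.ALU  pair
c1: i2+i3 add.ALU;or.ALU  pair
c2: i4+i5 ld.MEM;sll.ALU  pair
c3: i6 st.MEM  no-port MEM/MEM
c4: i7+i8 st.MEM;beq.BR  pair
c5: i9 xor.ALU  RAW r3
c6: i10+i11 mulh.MUL;and.ALU  pair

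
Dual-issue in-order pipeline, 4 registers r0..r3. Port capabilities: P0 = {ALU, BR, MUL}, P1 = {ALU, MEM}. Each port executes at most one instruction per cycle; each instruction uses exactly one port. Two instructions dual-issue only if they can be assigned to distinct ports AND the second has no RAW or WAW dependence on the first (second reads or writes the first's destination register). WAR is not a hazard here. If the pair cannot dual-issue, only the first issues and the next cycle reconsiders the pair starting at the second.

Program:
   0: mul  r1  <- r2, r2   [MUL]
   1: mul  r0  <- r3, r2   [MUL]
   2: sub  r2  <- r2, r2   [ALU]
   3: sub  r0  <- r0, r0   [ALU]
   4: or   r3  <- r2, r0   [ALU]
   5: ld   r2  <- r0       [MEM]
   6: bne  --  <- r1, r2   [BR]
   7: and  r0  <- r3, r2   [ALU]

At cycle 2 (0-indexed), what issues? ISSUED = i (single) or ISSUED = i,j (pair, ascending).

  cy0 -> i0 (mul) no-port MUL/MUL
  cy1 -> i1/i2 (mul;sub) pair
  cy2 -> i3 (sub) RAW r0
  cy3 -> i4/i5 (or;ld) pair
  cy4 -> i6/i7 (bne;and) pair

ISSUED = 3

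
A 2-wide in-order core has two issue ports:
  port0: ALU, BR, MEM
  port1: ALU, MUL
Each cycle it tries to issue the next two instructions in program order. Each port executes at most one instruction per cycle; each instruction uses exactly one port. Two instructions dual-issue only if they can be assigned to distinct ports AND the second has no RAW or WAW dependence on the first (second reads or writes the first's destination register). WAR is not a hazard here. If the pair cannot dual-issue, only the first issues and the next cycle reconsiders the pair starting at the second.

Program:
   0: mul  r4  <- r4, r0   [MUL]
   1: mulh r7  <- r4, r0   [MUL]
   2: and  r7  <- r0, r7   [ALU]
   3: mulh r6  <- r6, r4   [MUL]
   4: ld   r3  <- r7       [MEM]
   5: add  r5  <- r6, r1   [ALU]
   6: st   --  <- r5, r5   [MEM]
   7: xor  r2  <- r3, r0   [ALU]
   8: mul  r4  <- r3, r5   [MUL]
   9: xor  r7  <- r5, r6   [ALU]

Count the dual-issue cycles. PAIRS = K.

0. mul.MUL @i0  | no-port MUL/MUL
1. mulh.MUL @i1  | RAW+WAW r7
2. and.ALU/mulh.MUL @i2+i3  | 2-wide
3. ld.MEM/add.ALU @i4+i5  | 2-wide
4. st.MEM/xor.ALU @i6+i7  | 2-wide
5. mul.MUL/xor.ALU @i8+i9  | 2-wide

PAIRS = 4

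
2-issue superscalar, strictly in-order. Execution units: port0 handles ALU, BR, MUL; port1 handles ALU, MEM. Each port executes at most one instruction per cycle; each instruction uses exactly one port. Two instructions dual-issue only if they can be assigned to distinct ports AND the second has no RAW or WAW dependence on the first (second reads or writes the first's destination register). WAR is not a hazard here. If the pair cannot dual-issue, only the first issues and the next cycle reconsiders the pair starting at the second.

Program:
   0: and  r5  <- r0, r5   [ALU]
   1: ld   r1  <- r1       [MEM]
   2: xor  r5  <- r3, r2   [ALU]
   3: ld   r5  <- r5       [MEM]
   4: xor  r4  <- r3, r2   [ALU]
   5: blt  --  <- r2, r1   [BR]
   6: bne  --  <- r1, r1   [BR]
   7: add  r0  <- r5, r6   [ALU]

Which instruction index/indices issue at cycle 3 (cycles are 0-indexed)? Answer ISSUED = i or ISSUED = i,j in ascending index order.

ISSUED = 5

0. and+ld @i0/i1  | dual
1. xor @i2  | RAW+WAW r5
2. ld+xor @i3/i4  | dual
3. blt @i5  | no-port BR/BR
4. bne+add @i6/i7  | dual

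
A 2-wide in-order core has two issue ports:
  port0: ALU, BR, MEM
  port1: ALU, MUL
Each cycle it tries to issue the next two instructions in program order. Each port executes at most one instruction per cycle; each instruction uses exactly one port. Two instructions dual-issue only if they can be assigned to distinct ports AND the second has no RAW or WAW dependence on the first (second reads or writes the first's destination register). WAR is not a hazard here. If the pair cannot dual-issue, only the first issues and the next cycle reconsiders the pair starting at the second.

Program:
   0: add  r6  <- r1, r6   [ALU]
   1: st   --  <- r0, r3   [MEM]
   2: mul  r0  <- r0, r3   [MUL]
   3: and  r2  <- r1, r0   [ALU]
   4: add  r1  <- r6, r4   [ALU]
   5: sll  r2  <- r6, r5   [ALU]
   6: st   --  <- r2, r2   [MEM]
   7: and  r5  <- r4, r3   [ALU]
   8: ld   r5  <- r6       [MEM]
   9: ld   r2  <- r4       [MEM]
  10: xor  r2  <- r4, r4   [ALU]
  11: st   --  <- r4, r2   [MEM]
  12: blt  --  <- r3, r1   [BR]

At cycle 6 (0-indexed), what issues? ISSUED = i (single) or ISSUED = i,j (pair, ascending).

t=0 i0+i1:add.ALU/st.MEM ; pair
t=1 i2:mul.MUL ; RAW r0
t=2 i3+i4:and.ALU/add.ALU ; pair
t=3 i5:sll.ALU ; RAW r2
t=4 i6+i7:st.MEM/and.ALU ; pair
t=5 i8:ld.MEM ; no-port MEM/MEM
t=6 i9:ld.MEM ; WAW r2
t=7 i10:xor.ALU ; RAW r2
t=8 i11:st.MEM ; no-port MEM/BR
t=9 i12:blt.BR ; tail

ISSUED = 9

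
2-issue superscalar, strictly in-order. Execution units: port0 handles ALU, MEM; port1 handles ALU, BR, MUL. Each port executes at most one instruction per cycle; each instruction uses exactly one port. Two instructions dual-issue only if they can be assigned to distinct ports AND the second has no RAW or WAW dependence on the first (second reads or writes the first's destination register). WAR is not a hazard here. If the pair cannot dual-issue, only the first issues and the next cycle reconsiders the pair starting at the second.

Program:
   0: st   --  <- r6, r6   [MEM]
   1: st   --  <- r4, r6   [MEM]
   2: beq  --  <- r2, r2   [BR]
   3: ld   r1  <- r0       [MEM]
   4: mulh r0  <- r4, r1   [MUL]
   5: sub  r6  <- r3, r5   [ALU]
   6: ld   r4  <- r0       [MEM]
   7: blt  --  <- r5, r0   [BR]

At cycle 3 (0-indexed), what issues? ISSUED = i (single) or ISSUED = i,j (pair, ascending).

ISSUED = 4,5

c0: i0 st  no-port MEM/MEM
c1: i1&i2 st/beq  dual
c2: i3 ld  RAW r1
c3: i4&i5 mulh/sub  dual
c4: i6&i7 ld/blt  dual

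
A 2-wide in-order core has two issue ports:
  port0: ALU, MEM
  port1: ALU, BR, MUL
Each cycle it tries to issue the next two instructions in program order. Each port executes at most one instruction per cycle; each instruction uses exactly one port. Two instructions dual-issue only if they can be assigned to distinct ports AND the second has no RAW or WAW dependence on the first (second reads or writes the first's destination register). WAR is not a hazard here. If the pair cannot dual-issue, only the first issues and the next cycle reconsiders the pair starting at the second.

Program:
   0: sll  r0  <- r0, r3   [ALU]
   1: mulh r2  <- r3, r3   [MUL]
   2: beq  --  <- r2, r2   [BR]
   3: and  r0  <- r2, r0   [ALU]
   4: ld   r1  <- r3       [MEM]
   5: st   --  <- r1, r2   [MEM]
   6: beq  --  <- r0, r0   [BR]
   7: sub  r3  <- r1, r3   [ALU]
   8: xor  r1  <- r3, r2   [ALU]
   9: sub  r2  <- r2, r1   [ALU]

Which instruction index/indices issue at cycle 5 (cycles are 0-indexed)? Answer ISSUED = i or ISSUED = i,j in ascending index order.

ISSUED = 8

  cy0 -> i0/i1 (sll.ALU;mulh.MUL) dual
  cy1 -> i2/i3 (beq.BR;and.ALU) dual
  cy2 -> i4 (ld.MEM) no-port MEM/MEM
  cy3 -> i5/i6 (st.MEM;beq.BR) dual
  cy4 -> i7 (sub.ALU) RAW r3
  cy5 -> i8 (xor.ALU) RAW r1
  cy6 -> i9 (sub.ALU) tail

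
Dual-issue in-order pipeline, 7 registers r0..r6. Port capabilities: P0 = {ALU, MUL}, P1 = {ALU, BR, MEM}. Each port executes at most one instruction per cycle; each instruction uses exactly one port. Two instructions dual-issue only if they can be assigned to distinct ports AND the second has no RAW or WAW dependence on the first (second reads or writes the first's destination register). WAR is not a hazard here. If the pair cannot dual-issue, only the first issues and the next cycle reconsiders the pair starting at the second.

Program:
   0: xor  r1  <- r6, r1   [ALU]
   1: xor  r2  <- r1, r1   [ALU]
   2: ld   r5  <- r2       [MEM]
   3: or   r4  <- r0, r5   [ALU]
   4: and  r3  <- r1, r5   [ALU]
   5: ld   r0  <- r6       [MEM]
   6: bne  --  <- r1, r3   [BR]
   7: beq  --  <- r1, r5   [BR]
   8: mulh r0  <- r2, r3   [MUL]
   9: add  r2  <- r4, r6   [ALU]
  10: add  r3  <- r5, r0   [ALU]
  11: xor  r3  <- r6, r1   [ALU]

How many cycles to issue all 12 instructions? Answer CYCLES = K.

CYCLES = 9

  cy0 -> i0 (xor.ALU) RAW r1
  cy1 -> i1 (xor.ALU) RAW r2
  cy2 -> i2 (ld.MEM) RAW r5
  cy3 -> i3+i4 (or.ALU+and.ALU) 2-wide
  cy4 -> i5 (ld.MEM) no-port MEM/BR
  cy5 -> i6 (bne.BR) no-port BR/BR
  cy6 -> i7+i8 (beq.BR+mulh.MUL) 2-wide
  cy7 -> i9+i10 (add.ALU+add.ALU) 2-wide
  cy8 -> i11 (xor.ALU) tail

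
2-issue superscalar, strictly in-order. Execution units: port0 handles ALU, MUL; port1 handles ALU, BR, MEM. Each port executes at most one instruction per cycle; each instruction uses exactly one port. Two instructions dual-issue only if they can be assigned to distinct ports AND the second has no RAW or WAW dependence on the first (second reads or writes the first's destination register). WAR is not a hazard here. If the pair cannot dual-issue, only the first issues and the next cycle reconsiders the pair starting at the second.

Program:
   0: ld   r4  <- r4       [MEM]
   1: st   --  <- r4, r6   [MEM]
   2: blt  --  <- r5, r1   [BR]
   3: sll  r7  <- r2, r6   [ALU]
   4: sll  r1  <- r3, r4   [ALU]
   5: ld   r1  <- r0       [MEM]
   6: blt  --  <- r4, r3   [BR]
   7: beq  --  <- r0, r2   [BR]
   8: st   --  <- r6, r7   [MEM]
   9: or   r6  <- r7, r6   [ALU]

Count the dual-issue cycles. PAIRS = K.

t=0 i0:ld ; no-port MEM/MEM
t=1 i1:st ; no-port MEM/BR
t=2 i2,i3:blt sll ; pair
t=3 i4:sll ; WAW r1
t=4 i5:ld ; no-port MEM/BR
t=5 i6:blt ; no-port BR/BR
t=6 i7:beq ; no-port BR/MEM
t=7 i8,i9:st or ; pair

PAIRS = 2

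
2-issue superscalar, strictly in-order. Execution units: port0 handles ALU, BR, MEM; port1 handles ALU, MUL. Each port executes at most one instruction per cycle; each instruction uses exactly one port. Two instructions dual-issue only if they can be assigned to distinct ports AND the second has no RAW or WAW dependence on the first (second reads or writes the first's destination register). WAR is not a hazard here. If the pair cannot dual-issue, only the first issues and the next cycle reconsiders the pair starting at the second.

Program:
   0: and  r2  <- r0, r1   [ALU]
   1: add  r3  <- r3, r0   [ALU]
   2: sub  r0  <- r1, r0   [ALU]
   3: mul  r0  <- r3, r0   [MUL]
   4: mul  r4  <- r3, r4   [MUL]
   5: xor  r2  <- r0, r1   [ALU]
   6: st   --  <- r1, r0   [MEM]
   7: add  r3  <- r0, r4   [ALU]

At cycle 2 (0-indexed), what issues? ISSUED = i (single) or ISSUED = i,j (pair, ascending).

c0: i0,i1 and.ALU+add.ALU  pair
c1: i2 sub.ALU  RAW+WAW r0
c2: i3 mul.MUL  no-port MUL/MUL
c3: i4,i5 mul.MUL+xor.ALU  pair
c4: i6,i7 st.MEM+add.ALU  pair

ISSUED = 3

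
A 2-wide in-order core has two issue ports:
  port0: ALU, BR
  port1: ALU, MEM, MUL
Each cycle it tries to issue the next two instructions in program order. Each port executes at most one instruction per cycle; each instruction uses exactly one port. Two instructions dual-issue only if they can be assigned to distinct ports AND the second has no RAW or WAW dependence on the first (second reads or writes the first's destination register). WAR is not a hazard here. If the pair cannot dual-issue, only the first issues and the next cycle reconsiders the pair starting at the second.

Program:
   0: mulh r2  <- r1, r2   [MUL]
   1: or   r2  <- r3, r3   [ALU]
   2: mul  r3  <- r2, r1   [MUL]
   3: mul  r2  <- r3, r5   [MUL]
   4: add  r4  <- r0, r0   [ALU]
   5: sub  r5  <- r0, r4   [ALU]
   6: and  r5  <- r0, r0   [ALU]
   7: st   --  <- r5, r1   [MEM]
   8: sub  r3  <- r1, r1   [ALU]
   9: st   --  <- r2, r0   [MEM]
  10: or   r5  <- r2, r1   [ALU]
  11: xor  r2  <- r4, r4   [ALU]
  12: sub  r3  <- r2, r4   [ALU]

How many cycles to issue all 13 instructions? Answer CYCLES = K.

#0 head=0: mulh i0 WAW r2
#1 head=1: or i1 RAW r2
#2 head=2: mul i2 no-port MUL/MUL
#3 head=3: mul+add i3/i4 2-wide
#4 head=5: sub i5 WAW r5
#5 head=6: and i6 RAW r5
#6 head=7: st+sub i7/i8 2-wide
#7 head=9: st+or i9/i10 2-wide
#8 head=11: xor i11 RAW r2
#9 head=12: sub i12 tail

CYCLES = 10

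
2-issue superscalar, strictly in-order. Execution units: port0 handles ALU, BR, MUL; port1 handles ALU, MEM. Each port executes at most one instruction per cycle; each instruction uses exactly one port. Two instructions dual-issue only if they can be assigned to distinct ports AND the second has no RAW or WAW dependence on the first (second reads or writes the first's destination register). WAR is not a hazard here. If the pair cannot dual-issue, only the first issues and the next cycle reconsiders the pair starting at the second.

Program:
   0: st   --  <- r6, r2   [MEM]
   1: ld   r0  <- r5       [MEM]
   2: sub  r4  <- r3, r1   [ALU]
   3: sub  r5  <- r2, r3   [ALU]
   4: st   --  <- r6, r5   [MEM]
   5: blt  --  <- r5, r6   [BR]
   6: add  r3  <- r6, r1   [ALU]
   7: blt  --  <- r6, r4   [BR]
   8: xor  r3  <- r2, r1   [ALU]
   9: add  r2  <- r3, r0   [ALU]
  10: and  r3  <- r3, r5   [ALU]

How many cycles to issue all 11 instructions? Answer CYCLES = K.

#0 head=0: st.MEM i0 no-port MEM/MEM
#1 head=1: ld.MEM/sub.ALU i1,i2 2-wide
#2 head=3: sub.ALU i3 RAW r5
#3 head=4: st.MEM/blt.BR i4,i5 2-wide
#4 head=6: add.ALU/blt.BR i6,i7 2-wide
#5 head=8: xor.ALU i8 RAW r3
#6 head=9: add.ALU/and.ALU i9,i10 2-wide

CYCLES = 7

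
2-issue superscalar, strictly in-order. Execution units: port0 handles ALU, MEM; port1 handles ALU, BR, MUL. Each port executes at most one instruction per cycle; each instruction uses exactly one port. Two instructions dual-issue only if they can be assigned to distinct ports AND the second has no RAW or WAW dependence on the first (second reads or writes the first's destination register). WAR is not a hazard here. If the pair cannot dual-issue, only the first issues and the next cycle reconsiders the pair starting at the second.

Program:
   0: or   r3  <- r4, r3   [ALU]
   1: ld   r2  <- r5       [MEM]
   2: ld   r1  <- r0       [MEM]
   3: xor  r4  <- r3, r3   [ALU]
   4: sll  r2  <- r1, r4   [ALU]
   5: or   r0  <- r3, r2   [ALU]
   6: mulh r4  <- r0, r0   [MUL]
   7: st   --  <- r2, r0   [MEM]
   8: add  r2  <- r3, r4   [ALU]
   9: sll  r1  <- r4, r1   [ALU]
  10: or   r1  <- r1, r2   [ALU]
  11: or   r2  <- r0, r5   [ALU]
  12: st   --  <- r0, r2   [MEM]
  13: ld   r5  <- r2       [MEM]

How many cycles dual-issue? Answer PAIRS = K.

0. or ld @i0,i1  | 2-wide
1. ld xor @i2,i3  | 2-wide
2. sll @i4  | RAW r2
3. or @i5  | RAW r0
4. mulh st @i6,i7  | 2-wide
5. add sll @i8,i9  | 2-wide
6. or or @i10,i11  | 2-wide
7. st @i12  | no-port MEM/MEM
8. ld @i13  | tail

PAIRS = 5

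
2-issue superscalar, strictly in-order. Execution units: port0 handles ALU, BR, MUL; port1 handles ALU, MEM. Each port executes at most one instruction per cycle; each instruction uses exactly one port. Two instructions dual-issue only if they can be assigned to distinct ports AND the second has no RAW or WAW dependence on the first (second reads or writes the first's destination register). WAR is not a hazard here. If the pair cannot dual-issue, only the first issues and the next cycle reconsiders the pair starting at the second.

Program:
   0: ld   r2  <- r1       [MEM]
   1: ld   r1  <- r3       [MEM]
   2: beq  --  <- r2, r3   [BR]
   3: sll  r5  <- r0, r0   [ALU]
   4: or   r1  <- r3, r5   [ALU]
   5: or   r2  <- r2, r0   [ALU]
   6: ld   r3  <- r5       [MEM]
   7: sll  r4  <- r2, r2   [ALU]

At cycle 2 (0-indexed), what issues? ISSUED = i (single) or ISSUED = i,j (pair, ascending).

ISSUED = 3

c0: i0 ld.MEM  no-port MEM/MEM
c1: i1,i2 ld.MEM;beq.BR  pair
c2: i3 sll.ALU  RAW r5
c3: i4,i5 or.ALU;or.ALU  pair
c4: i6,i7 ld.MEM;sll.ALU  pair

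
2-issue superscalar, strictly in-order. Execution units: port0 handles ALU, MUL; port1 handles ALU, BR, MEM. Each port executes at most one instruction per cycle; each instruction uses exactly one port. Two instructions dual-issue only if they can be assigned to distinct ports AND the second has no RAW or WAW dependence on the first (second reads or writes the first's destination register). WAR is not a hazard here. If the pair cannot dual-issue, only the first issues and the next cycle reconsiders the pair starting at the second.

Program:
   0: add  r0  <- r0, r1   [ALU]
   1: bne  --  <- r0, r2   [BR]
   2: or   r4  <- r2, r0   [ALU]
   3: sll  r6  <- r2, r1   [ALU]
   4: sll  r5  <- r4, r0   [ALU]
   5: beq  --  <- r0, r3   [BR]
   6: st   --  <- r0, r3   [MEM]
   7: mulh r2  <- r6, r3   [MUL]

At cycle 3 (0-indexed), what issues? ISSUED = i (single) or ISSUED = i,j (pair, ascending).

c0: i0 add  RAW r0
c1: i1&i2 bne/or  pair
c2: i3&i4 sll/sll  pair
c3: i5 beq  no-port BR/MEM
c4: i6&i7 st/mulh  pair

ISSUED = 5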